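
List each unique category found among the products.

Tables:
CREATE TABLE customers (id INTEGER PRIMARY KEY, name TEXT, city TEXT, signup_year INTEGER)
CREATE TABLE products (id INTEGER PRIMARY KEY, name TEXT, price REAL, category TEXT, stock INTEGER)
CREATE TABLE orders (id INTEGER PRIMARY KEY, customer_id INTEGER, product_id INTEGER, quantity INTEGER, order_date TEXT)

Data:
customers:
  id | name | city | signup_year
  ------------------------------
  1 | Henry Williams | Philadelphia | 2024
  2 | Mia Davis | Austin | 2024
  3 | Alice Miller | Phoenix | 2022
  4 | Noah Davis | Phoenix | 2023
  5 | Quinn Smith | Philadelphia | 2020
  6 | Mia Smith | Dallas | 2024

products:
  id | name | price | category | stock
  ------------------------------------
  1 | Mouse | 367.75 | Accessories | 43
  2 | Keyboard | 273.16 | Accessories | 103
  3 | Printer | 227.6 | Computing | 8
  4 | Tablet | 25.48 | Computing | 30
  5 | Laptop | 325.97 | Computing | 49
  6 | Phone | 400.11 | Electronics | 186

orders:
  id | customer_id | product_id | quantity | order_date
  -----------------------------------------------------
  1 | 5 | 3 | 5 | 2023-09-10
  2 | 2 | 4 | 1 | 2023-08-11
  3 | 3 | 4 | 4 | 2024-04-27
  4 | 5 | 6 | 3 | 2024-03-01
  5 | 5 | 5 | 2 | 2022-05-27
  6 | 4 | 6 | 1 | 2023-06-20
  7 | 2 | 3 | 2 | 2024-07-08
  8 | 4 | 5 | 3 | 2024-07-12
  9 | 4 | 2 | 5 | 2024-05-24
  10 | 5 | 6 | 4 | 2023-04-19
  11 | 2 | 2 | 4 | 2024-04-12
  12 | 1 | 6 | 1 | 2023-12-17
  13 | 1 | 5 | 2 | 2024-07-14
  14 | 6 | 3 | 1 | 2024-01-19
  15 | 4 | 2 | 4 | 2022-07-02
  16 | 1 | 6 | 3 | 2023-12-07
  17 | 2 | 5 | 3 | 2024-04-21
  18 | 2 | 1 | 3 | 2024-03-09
SELECT DISTINCT category FROM products

Execution result:
category
Accessories
Computing
Electronics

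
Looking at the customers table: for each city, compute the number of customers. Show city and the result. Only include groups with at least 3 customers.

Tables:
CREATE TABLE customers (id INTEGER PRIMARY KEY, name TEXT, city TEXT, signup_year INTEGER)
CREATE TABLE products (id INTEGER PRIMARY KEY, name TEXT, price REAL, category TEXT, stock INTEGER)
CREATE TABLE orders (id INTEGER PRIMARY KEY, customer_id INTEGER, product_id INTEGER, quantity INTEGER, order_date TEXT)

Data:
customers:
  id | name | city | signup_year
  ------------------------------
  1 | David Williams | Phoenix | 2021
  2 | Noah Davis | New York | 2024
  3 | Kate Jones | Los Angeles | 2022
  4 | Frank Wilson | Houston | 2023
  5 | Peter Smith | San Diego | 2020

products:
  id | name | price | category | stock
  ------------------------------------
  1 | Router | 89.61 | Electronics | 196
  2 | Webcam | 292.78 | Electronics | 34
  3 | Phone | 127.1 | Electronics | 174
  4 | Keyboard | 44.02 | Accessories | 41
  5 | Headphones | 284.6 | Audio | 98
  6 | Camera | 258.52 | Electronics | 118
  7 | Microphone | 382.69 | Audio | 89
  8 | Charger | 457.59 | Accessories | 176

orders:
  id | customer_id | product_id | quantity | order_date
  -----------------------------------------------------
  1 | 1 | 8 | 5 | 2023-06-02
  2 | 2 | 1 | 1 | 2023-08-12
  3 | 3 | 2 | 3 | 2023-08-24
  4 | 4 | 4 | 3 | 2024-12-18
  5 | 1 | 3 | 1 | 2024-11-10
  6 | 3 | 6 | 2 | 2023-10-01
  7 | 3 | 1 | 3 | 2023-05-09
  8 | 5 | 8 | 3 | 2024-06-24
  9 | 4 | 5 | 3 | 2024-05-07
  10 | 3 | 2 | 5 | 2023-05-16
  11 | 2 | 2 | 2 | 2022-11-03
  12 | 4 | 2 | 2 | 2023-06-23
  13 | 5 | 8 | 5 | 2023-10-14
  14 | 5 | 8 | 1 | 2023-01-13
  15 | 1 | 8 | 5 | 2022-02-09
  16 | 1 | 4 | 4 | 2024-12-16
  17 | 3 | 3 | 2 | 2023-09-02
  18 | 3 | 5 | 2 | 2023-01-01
SELECT city, COUNT(*) AS n FROM customers GROUP BY city HAVING COUNT(*) >= 3

Execution result:
(no rows)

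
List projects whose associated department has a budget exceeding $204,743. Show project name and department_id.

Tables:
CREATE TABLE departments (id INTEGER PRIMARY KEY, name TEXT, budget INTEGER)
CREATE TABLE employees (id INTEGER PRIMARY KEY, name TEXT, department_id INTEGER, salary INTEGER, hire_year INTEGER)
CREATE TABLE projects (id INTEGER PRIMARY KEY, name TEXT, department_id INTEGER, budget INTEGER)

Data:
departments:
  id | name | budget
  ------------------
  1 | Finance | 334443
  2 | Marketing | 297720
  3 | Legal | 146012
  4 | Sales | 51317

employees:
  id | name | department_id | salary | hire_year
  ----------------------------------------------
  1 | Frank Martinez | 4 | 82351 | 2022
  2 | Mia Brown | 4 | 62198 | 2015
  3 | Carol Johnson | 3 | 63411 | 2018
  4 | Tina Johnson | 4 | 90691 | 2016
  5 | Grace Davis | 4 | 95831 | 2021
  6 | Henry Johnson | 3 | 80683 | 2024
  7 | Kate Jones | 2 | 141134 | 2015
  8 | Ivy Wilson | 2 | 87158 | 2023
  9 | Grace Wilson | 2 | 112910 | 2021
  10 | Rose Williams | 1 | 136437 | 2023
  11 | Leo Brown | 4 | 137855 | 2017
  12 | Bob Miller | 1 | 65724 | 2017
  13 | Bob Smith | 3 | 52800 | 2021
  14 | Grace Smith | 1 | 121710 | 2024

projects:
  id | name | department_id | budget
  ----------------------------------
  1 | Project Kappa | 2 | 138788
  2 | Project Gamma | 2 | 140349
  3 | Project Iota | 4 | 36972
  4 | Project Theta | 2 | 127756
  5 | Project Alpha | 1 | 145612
SELECT name, department_id FROM projects WHERE department_id IN (SELECT id FROM departments WHERE budget > 204743)

Execution result:
name | department_id
Project Kappa | 2
Project Gamma | 2
Project Theta | 2
Project Alpha | 1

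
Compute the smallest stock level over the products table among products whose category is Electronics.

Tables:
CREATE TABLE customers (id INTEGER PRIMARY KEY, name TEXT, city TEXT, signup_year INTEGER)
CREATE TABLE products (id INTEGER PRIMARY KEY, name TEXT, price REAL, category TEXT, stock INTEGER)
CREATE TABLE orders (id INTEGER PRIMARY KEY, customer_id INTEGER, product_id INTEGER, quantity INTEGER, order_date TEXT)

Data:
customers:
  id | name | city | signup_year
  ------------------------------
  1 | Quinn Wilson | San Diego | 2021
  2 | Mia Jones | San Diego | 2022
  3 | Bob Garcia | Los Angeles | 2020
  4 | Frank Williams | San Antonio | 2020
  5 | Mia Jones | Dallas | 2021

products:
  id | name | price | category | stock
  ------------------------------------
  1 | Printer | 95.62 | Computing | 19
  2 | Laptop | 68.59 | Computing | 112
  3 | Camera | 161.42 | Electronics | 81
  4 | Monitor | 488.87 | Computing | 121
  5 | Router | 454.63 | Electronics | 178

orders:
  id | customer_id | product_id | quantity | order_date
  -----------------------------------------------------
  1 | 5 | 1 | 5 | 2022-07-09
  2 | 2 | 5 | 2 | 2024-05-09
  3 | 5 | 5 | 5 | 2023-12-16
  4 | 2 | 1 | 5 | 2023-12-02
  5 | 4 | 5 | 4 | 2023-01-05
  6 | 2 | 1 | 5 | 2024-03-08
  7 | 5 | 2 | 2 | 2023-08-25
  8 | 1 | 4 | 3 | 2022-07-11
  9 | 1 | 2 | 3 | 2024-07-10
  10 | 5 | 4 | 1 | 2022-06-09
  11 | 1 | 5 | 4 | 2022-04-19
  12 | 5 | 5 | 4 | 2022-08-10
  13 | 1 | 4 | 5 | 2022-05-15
SELECT MIN(stock) FROM products WHERE category = 'Electronics'

Execution result:
81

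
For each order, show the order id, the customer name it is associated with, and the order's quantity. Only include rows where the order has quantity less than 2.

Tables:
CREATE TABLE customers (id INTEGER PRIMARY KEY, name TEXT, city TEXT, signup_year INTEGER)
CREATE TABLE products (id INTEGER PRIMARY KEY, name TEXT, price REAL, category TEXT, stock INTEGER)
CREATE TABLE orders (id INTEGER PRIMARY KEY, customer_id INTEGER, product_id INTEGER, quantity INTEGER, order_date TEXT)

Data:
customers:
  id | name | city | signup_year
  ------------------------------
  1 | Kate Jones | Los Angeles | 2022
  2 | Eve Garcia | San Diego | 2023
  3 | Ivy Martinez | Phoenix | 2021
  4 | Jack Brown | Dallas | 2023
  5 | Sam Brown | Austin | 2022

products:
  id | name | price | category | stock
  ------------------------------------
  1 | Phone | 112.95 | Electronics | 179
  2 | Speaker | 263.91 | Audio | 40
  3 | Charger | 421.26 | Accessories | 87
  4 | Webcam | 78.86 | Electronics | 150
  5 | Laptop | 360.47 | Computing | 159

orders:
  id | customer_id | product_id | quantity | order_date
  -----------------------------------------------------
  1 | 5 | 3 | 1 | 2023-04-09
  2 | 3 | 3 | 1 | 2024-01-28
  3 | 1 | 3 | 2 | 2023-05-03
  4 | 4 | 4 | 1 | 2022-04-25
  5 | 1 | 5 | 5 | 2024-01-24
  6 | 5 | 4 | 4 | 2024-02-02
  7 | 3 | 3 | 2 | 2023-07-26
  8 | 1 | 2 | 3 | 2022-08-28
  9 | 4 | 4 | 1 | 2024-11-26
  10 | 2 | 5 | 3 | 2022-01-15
SELECT c.id, p.name AS customer, c.quantity FROM orders c JOIN customers p ON c.customer_id = p.id WHERE c.quantity < 2

Execution result:
id | customer | quantity
1 | Sam Brown | 1
2 | Ivy Martinez | 1
4 | Jack Brown | 1
9 | Jack Brown | 1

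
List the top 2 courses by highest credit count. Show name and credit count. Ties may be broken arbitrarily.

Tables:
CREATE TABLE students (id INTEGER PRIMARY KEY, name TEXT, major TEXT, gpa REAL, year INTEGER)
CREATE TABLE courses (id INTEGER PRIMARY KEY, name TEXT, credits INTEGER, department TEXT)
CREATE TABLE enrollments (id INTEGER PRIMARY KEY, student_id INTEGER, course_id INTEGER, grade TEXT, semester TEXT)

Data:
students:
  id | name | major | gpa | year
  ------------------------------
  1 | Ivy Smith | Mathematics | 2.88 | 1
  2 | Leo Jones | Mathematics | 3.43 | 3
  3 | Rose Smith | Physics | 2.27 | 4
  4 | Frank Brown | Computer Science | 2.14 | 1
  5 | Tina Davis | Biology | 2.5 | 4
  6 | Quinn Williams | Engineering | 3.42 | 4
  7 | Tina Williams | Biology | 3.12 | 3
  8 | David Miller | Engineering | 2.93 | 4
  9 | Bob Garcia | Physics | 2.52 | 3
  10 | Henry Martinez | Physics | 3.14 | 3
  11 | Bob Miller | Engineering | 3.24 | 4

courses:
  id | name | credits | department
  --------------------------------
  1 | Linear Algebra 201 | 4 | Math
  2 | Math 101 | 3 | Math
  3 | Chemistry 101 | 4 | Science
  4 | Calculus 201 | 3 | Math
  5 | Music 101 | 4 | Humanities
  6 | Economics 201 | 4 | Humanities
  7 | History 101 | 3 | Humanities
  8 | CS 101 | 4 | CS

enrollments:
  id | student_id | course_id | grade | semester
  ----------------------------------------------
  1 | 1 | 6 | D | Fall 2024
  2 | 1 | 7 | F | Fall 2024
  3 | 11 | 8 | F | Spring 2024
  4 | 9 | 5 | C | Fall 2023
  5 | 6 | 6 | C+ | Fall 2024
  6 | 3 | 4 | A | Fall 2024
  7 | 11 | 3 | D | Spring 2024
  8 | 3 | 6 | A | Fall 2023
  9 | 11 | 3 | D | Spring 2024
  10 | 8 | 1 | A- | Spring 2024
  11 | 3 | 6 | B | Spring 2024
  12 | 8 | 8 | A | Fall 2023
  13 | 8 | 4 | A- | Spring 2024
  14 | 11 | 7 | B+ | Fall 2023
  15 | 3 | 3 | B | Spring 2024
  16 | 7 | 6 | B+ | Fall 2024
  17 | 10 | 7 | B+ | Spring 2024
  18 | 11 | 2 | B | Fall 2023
SELECT name, credits FROM courses ORDER BY credits DESC LIMIT 2

Execution result:
name | credits
Linear Algebra 201 | 4
Chemistry 101 | 4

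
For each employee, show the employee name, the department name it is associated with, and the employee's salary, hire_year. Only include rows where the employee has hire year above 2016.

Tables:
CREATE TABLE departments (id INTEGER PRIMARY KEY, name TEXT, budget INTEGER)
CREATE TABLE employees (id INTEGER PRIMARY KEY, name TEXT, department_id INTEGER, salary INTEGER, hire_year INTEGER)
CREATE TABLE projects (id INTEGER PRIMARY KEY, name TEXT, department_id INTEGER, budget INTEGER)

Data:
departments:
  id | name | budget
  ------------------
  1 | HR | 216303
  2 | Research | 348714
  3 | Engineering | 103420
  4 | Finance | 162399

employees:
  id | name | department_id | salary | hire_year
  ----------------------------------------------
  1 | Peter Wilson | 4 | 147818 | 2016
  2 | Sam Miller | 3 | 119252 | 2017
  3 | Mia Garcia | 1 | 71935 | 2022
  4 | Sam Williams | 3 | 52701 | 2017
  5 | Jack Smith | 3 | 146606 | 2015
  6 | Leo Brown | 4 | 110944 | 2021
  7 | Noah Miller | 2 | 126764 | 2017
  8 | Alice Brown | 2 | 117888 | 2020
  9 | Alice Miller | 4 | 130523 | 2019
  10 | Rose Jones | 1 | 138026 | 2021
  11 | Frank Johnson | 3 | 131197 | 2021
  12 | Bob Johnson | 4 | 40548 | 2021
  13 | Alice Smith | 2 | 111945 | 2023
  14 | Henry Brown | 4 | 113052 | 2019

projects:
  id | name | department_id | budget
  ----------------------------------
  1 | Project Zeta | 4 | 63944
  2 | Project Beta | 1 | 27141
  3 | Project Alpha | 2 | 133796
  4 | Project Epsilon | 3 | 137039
SELECT c.name, p.name AS department, c.salary, c.hire_year FROM employees c JOIN departments p ON c.department_id = p.id WHERE c.hire_year > 2016

Execution result:
name | department | salary | hire_year
Sam Miller | Engineering | 119252 | 2017
Mia Garcia | HR | 71935 | 2022
Sam Williams | Engineering | 52701 | 2017
Leo Brown | Finance | 110944 | 2021
Noah Miller | Research | 126764 | 2017
Alice Brown | Research | 117888 | 2020
Alice Miller | Finance | 130523 | 2019
Rose Jones | HR | 138026 | 2021
Frank Johnson | Engineering | 131197 | 2021
Bob Johnson | Finance | 40548 | 2021
Alice Smith | Research | 111945 | 2023
Henry Brown | Finance | 113052 | 2019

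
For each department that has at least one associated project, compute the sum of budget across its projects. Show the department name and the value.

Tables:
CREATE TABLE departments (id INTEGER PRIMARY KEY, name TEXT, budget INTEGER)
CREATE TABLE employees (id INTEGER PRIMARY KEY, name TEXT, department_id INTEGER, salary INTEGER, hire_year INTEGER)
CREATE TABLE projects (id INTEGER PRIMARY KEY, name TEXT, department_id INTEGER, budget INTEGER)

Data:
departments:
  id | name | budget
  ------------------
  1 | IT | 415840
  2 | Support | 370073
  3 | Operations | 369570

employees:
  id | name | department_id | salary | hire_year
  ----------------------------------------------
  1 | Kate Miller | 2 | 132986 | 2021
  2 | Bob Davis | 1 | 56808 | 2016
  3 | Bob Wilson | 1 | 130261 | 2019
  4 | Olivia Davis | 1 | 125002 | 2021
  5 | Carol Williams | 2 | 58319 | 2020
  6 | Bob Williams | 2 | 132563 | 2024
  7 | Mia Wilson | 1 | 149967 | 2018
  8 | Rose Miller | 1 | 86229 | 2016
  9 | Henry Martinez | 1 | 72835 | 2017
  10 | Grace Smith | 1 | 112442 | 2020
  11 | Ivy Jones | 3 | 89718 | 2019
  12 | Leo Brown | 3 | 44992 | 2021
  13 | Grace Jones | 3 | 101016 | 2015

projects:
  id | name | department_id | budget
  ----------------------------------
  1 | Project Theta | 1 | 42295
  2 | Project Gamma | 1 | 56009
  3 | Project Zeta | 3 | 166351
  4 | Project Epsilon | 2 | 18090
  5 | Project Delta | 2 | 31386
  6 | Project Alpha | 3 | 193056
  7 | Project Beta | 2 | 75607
SELECT p.name, SUM(c.budget) AS sum_budget FROM projects c JOIN departments p ON c.department_id = p.id GROUP BY p.id, p.name

Execution result:
name | sum_budget
IT | 98304
Support | 125083
Operations | 359407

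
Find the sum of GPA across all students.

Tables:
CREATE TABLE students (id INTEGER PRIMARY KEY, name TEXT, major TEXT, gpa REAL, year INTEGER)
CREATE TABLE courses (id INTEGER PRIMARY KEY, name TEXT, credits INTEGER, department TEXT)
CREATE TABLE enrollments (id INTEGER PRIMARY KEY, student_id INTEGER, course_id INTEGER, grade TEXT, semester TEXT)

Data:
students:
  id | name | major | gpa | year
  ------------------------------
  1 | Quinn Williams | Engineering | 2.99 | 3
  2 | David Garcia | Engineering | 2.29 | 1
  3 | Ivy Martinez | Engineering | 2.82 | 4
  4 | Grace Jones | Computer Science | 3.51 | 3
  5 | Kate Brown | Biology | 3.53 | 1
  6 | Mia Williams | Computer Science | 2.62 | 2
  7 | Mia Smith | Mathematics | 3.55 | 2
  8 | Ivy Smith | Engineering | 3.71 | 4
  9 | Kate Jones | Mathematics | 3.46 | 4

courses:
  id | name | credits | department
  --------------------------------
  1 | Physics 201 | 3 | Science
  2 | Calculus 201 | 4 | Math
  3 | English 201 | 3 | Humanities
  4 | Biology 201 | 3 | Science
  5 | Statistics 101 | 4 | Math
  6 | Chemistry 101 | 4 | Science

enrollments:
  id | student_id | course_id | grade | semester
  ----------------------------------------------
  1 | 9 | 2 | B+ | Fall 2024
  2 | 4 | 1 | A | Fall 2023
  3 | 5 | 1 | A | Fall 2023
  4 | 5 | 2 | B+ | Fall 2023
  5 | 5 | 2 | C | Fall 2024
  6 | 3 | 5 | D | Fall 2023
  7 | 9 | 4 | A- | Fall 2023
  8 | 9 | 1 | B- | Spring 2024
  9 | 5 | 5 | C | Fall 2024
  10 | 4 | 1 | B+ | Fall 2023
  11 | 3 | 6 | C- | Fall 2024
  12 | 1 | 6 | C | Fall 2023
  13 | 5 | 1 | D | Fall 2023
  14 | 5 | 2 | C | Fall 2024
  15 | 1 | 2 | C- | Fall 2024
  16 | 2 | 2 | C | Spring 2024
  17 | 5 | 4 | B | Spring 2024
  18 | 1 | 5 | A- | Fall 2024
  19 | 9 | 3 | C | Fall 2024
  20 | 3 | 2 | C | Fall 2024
SELECT SUM(gpa) FROM students

Execution result:
28.48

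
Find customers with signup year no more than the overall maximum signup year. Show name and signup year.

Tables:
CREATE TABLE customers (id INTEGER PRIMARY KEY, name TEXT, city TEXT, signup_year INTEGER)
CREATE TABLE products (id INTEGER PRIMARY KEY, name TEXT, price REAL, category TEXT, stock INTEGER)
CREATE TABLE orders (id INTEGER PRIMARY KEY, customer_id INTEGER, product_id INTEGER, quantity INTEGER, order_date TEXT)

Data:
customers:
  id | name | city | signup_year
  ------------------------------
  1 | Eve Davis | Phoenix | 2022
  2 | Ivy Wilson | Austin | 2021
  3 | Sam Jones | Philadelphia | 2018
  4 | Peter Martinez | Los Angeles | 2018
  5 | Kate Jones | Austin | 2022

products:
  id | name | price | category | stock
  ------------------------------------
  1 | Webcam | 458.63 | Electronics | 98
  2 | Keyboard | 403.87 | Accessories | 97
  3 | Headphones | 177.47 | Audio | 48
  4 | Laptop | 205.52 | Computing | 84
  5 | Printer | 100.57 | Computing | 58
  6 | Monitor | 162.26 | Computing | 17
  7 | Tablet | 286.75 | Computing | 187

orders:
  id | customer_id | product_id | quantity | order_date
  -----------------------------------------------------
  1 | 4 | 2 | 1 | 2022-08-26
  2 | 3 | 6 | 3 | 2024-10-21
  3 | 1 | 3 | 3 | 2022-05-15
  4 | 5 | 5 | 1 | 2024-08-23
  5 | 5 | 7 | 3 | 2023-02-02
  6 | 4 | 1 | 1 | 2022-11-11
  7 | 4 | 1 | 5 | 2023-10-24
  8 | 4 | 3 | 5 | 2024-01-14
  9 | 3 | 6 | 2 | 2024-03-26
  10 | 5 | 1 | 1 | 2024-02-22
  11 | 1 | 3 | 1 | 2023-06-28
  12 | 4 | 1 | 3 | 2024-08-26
SELECT name, signup_year FROM customers WHERE signup_year <= (SELECT MAX(signup_year) FROM customers)

Execution result:
name | signup_year
Eve Davis | 2022
Ivy Wilson | 2021
Sam Jones | 2018
Peter Martinez | 2018
Kate Jones | 2022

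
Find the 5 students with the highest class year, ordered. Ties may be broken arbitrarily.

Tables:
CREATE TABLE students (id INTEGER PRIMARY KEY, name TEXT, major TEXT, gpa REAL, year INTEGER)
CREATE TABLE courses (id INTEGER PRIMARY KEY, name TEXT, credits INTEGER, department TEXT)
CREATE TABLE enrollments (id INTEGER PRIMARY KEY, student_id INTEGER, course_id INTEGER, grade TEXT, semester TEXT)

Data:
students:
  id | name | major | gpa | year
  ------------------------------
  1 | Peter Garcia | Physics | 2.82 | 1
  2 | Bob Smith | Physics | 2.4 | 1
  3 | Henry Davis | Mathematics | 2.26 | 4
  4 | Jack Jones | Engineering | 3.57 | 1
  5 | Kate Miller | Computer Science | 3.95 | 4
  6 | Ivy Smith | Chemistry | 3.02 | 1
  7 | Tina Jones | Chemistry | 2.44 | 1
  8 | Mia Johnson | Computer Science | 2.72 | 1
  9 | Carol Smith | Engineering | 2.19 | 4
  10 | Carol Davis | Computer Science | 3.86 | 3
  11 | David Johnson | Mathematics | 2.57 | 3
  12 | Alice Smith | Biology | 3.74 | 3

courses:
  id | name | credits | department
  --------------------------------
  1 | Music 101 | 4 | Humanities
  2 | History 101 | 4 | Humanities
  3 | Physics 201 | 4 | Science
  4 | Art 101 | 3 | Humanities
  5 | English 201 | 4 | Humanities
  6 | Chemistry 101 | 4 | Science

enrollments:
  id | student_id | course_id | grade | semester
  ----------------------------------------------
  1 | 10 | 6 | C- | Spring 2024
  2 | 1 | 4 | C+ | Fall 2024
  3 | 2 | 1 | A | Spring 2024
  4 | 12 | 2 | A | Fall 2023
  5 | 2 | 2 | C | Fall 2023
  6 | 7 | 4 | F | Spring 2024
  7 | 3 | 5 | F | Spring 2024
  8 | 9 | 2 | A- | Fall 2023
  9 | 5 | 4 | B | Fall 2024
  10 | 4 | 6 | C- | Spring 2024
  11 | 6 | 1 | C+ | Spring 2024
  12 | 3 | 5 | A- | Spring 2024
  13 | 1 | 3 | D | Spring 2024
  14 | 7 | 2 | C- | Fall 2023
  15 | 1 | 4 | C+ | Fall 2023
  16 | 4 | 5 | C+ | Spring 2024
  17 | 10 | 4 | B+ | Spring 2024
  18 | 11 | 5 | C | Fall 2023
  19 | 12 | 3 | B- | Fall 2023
SELECT name, year FROM students ORDER BY year DESC LIMIT 5

Execution result:
name | year
Henry Davis | 4
Kate Miller | 4
Carol Smith | 4
Carol Davis | 3
David Johnson | 3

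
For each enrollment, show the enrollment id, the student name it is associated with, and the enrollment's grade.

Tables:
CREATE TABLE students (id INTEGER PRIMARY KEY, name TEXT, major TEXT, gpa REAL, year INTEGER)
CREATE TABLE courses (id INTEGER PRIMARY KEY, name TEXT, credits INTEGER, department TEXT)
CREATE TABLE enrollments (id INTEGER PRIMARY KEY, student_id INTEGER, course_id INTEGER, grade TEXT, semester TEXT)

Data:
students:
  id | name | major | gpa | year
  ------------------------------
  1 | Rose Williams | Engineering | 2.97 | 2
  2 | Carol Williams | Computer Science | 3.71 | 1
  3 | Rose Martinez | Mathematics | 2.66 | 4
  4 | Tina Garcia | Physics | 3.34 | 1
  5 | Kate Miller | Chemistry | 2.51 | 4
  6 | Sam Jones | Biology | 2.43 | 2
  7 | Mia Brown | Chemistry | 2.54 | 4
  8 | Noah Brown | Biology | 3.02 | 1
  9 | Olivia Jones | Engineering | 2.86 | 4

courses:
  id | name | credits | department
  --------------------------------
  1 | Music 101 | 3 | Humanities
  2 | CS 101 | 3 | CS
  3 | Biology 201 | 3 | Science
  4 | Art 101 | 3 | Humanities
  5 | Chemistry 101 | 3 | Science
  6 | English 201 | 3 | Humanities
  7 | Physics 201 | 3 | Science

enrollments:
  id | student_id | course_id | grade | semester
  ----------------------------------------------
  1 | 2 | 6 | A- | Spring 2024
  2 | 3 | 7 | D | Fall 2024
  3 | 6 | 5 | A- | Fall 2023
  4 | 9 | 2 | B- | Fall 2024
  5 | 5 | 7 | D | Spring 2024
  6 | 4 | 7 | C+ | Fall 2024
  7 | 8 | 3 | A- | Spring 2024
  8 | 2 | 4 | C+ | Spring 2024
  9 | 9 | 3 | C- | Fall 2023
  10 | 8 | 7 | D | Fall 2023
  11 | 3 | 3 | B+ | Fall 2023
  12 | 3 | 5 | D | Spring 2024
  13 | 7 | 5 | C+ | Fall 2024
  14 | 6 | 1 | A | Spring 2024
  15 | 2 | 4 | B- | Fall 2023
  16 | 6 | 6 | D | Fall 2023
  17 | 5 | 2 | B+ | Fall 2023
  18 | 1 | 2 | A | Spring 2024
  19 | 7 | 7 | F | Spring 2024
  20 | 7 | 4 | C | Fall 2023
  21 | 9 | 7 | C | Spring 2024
SELECT c.id, p.name AS student, c.grade FROM enrollments c JOIN students p ON c.student_id = p.id

Execution result:
id | student | grade
1 | Carol Williams | A-
2 | Rose Martinez | D
3 | Sam Jones | A-
4 | Olivia Jones | B-
5 | Kate Miller | D
6 | Tina Garcia | C+
7 | Noah Brown | A-
8 | Carol Williams | C+
9 | Olivia Jones | C-
10 | Noah Brown | D
11 | Rose Martinez | B+
12 | Rose Martinez | D
13 | Mia Brown | C+
14 | Sam Jones | A
15 | Carol Williams | B-
16 | Sam Jones | D
17 | Kate Miller | B+
18 | Rose Williams | A
19 | Mia Brown | F
20 | Mia Brown | C
21 | Olivia Jones | C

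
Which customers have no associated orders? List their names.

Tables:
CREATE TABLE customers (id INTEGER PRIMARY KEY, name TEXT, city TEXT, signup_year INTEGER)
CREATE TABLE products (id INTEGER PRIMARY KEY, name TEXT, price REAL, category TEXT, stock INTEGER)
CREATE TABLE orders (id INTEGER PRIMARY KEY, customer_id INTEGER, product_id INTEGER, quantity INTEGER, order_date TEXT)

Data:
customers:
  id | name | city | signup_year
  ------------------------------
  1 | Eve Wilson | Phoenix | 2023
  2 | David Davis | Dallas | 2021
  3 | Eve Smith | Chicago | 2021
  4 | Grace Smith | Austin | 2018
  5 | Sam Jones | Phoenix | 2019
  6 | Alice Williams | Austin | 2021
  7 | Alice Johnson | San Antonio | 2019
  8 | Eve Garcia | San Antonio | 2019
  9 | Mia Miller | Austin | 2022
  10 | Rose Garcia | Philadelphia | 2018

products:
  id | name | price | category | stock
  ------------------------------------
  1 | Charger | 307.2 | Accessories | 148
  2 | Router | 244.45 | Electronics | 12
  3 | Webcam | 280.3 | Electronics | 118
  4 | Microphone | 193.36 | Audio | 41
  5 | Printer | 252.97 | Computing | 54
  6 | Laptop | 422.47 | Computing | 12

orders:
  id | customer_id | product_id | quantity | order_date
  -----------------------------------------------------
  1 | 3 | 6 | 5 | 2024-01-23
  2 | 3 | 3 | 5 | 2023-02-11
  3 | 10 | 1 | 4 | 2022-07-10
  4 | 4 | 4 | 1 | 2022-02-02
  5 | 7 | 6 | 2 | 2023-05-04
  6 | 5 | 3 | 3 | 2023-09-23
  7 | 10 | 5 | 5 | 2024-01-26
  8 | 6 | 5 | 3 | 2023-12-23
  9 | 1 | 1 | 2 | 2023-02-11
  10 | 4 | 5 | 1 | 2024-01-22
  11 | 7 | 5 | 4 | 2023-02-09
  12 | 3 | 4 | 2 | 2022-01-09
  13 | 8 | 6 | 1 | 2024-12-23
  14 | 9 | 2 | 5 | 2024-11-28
SELECT p.name FROM customers p LEFT JOIN orders c ON c.customer_id = p.id WHERE c.id IS NULL

Execution result:
David Davis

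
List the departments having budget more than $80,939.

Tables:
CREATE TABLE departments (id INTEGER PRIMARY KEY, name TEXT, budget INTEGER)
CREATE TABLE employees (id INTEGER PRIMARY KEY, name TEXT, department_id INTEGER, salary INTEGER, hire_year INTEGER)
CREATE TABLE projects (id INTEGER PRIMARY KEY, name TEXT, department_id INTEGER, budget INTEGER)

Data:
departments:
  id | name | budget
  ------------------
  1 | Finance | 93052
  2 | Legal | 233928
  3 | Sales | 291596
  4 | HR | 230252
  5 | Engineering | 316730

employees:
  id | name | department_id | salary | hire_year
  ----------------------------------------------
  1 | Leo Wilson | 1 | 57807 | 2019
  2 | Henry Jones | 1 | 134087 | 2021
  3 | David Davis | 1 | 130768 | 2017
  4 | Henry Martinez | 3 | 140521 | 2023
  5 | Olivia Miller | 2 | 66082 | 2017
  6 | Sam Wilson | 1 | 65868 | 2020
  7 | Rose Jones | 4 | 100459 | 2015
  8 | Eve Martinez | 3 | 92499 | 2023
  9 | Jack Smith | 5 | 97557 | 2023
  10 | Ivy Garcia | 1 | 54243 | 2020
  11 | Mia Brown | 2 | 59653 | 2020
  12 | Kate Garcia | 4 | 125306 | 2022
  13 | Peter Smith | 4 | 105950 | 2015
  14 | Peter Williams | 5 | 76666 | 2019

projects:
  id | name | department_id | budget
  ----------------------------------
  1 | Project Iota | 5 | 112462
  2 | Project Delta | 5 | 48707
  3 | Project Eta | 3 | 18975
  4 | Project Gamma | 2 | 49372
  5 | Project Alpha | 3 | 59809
SELECT name, budget FROM departments WHERE budget > 80939

Execution result:
name | budget
Finance | 93052
Legal | 233928
Sales | 291596
HR | 230252
Engineering | 316730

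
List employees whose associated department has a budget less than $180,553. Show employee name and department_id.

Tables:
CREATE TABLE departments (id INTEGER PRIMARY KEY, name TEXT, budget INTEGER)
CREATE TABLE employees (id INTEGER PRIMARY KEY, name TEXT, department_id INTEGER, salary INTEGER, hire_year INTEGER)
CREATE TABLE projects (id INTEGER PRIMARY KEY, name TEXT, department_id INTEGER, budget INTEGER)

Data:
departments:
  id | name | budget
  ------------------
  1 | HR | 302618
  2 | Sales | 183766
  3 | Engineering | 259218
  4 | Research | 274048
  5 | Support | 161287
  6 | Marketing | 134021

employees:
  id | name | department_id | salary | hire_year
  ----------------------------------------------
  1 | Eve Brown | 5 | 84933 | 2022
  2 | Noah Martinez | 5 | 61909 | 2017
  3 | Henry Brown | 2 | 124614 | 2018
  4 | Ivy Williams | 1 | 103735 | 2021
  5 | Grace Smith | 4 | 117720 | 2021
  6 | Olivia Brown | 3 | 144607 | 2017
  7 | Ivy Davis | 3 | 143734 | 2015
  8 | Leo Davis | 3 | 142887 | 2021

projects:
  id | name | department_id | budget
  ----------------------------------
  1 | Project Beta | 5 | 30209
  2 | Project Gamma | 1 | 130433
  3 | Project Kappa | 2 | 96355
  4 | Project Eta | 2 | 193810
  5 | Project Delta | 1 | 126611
SELECT name, department_id FROM employees WHERE department_id IN (SELECT id FROM departments WHERE budget < 180553)

Execution result:
name | department_id
Eve Brown | 5
Noah Martinez | 5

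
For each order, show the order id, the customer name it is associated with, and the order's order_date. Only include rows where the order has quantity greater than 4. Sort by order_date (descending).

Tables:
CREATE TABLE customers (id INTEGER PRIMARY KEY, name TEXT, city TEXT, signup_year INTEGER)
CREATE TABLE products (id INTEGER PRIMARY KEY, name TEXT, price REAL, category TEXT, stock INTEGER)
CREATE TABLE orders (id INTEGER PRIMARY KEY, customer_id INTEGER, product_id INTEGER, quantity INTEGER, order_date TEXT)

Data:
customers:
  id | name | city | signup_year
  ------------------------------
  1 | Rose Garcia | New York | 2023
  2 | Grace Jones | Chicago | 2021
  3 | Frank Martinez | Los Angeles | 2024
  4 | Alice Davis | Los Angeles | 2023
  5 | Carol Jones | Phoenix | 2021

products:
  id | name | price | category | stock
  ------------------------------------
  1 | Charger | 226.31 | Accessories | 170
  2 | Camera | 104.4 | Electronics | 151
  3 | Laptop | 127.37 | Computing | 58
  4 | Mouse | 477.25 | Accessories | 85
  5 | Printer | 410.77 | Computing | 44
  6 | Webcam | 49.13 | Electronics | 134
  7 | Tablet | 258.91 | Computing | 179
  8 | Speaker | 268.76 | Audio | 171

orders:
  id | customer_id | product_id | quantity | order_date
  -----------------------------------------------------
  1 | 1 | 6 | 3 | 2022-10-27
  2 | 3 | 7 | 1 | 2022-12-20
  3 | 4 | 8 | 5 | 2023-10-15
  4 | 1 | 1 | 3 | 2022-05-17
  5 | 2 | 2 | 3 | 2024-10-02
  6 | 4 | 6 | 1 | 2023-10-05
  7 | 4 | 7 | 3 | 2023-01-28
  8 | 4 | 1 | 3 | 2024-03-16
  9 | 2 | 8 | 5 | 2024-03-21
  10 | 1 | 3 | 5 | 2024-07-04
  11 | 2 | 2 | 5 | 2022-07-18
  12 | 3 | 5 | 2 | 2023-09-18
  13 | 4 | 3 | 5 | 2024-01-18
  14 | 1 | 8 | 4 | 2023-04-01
SELECT c.id, p.name AS customer, c.order_date FROM orders c JOIN customers p ON c.customer_id = p.id WHERE c.quantity > 4 ORDER BY c.order_date DESC

Execution result:
id | customer | order_date
10 | Rose Garcia | 2024-07-04
9 | Grace Jones | 2024-03-21
13 | Alice Davis | 2024-01-18
3 | Alice Davis | 2023-10-15
11 | Grace Jones | 2022-07-18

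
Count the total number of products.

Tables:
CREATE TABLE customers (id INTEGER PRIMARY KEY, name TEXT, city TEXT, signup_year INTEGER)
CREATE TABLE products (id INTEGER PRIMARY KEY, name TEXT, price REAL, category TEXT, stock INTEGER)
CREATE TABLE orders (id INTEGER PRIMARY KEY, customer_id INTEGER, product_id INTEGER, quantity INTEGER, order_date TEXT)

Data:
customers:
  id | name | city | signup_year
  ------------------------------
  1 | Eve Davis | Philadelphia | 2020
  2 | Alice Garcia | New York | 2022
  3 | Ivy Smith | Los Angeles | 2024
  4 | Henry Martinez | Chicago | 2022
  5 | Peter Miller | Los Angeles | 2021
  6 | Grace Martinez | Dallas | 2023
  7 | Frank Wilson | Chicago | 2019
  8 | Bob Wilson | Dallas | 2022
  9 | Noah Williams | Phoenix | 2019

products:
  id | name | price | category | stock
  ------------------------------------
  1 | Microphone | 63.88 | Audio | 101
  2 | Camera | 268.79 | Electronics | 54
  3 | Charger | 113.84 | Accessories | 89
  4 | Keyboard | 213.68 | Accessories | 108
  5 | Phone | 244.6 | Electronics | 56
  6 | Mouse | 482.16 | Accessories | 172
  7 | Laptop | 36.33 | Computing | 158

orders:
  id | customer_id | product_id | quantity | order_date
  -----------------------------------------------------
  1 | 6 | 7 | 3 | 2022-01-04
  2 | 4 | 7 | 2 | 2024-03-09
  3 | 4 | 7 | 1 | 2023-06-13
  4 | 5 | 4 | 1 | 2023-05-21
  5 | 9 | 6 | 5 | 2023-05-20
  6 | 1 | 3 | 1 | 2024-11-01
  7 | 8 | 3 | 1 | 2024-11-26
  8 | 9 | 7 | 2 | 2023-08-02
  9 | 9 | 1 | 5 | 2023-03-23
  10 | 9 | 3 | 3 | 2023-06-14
SELECT COUNT(*) FROM products

Execution result:
7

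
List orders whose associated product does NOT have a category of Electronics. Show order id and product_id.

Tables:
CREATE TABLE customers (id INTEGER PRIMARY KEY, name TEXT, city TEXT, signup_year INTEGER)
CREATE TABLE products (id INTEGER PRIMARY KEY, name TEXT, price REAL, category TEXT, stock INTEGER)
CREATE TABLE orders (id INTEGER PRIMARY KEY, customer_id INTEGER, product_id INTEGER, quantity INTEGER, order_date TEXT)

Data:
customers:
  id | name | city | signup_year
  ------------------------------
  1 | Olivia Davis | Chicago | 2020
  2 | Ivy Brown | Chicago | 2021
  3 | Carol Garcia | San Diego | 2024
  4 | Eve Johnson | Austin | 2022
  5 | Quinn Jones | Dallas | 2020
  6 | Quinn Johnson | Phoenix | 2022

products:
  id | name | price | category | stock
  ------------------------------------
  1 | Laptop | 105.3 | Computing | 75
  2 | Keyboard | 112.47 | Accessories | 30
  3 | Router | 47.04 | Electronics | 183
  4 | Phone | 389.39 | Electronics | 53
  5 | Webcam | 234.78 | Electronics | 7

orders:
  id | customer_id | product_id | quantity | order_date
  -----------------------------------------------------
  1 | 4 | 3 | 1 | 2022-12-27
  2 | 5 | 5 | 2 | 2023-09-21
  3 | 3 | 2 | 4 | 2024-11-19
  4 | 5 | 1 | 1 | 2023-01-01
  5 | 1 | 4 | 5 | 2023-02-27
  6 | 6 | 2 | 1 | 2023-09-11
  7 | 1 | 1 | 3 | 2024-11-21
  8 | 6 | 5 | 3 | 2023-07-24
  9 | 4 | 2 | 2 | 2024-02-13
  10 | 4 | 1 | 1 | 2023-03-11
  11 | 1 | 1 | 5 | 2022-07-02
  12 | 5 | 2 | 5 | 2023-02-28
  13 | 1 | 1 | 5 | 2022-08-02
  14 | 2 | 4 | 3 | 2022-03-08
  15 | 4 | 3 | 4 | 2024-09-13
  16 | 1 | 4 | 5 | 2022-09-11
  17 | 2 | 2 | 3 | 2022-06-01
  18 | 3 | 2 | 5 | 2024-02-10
SELECT id, product_id FROM orders WHERE product_id NOT IN (SELECT id FROM products WHERE category = 'Electronics')

Execution result:
id | product_id
3 | 2
4 | 1
6 | 2
7 | 1
9 | 2
10 | 1
11 | 1
12 | 2
13 | 1
17 | 2
18 | 2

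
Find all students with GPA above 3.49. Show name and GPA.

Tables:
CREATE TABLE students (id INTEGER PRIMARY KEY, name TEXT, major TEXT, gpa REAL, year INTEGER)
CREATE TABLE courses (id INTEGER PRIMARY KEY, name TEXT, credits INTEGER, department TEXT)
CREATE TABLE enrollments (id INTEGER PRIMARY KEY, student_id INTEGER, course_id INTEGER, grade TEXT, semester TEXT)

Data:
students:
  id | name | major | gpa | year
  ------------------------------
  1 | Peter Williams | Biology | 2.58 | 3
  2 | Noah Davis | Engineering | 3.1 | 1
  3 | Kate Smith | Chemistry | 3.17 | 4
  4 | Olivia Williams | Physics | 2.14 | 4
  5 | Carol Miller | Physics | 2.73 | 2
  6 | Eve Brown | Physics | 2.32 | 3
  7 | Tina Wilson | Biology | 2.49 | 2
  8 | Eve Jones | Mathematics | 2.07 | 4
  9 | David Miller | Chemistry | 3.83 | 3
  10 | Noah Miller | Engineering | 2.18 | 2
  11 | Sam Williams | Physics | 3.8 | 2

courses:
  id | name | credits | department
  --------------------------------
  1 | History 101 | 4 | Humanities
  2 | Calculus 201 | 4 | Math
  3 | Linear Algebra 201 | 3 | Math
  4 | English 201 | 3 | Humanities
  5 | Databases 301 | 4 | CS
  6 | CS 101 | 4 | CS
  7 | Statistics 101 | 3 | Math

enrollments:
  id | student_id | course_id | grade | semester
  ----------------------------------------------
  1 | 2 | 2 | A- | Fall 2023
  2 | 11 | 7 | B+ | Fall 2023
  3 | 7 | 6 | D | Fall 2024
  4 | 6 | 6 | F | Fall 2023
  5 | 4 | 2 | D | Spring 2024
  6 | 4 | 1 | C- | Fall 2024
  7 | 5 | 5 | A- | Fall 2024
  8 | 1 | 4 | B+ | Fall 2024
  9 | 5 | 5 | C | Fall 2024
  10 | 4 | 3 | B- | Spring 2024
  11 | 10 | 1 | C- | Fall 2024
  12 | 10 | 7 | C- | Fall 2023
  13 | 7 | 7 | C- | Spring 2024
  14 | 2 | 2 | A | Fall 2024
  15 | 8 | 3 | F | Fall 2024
SELECT name, gpa FROM students WHERE gpa > 3.49

Execution result:
name | gpa
David Miller | 3.83
Sam Williams | 3.80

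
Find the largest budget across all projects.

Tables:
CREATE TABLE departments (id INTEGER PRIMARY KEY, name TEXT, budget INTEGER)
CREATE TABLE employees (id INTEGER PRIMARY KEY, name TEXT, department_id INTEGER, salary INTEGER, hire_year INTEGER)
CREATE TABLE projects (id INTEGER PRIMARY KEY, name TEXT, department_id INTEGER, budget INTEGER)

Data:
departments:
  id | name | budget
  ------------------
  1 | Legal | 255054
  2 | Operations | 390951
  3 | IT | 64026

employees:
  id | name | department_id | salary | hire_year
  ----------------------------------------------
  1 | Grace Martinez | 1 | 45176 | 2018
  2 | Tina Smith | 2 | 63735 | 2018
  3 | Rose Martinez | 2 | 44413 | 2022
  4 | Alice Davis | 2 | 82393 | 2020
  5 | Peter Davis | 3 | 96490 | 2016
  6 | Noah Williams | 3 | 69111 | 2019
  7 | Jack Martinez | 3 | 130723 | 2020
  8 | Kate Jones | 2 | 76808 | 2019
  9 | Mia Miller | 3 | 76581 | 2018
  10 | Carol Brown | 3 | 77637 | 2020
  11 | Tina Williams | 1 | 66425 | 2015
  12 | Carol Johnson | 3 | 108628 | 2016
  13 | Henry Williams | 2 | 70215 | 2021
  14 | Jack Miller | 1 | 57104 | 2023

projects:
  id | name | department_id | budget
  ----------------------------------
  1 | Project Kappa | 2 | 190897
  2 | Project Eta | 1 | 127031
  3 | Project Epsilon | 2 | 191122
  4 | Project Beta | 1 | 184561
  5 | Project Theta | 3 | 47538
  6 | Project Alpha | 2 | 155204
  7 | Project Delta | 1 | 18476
SELECT MAX(budget) FROM projects

Execution result:
191122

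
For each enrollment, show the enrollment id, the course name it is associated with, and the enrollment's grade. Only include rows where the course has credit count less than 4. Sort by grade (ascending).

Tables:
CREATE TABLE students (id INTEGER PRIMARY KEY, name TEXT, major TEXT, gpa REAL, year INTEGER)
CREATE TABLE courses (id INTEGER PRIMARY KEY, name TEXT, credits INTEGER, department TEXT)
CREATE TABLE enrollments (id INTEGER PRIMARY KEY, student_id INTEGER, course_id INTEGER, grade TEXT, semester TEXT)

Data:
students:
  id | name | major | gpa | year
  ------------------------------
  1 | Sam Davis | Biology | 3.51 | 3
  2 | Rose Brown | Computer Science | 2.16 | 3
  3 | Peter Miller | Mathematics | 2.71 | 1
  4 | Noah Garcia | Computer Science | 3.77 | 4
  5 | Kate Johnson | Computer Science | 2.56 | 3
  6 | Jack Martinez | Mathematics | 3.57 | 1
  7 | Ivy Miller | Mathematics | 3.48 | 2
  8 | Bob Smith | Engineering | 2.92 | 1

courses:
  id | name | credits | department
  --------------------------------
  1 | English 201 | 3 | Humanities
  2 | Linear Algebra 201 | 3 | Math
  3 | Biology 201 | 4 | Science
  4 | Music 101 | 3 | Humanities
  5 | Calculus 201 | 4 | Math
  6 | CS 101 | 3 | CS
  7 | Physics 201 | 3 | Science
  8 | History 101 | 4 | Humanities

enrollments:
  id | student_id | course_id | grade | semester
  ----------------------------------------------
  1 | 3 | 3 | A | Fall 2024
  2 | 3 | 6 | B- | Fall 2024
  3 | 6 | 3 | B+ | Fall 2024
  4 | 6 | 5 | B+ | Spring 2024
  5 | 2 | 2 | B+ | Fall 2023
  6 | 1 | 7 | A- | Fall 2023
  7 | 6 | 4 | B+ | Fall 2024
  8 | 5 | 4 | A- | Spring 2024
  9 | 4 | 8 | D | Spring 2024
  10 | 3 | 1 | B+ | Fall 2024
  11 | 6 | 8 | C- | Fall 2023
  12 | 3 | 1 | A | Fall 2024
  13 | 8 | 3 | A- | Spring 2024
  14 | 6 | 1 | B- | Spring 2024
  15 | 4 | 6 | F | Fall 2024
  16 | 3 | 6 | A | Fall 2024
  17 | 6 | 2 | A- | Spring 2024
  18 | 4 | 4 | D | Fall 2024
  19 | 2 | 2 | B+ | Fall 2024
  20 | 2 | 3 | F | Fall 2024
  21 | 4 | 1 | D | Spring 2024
SELECT c.id, p.name AS course, c.grade FROM enrollments c JOIN courses p ON c.course_id = p.id WHERE p.credits < 4 ORDER BY c.grade ASC

Execution result:
id | course | grade
12 | English 201 | A
16 | CS 101 | A
6 | Physics 201 | A-
8 | Music 101 | A-
17 | Linear Algebra 201 | A-
5 | Linear Algebra 201 | B+
7 | Music 101 | B+
10 | English 201 | B+
19 | Linear Algebra 201 | B+
2 | CS 101 | B-
14 | English 201 | B-
18 | Music 101 | D
21 | English 201 | D
15 | CS 101 | F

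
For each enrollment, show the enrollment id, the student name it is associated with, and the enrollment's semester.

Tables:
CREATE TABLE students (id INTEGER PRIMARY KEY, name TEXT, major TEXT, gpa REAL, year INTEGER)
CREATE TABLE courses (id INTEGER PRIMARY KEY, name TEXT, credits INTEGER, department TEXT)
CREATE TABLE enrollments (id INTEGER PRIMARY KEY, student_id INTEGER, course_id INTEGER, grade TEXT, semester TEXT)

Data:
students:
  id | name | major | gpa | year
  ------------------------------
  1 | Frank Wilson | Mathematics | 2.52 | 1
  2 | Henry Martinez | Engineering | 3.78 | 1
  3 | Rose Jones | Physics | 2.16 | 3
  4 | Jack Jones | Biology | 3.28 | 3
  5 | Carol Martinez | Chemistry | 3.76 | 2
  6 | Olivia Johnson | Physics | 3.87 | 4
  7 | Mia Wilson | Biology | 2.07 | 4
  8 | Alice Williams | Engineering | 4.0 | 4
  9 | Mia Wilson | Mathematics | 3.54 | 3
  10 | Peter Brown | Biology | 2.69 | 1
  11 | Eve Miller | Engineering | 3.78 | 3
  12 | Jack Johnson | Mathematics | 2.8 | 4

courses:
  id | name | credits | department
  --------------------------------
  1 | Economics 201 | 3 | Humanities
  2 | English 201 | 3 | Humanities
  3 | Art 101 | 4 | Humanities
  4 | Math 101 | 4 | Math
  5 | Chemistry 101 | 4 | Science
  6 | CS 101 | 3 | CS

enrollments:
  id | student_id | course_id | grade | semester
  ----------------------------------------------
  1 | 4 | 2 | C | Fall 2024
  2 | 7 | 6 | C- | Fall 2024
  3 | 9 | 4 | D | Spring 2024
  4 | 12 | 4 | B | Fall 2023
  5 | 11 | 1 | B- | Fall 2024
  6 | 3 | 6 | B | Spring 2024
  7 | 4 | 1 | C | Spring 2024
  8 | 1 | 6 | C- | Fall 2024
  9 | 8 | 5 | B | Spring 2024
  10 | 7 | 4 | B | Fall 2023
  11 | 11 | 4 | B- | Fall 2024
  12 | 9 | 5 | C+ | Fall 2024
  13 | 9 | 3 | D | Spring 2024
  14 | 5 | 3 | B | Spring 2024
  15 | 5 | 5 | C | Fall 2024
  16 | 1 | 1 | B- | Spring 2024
SELECT c.id, p.name AS student, c.semester FROM enrollments c JOIN students p ON c.student_id = p.id

Execution result:
id | student | semester
1 | Jack Jones | Fall 2024
2 | Mia Wilson | Fall 2024
3 | Mia Wilson | Spring 2024
4 | Jack Johnson | Fall 2023
5 | Eve Miller | Fall 2024
6 | Rose Jones | Spring 2024
7 | Jack Jones | Spring 2024
8 | Frank Wilson | Fall 2024
9 | Alice Williams | Spring 2024
10 | Mia Wilson | Fall 2023
11 | Eve Miller | Fall 2024
12 | Mia Wilson | Fall 2024
13 | Mia Wilson | Spring 2024
14 | Carol Martinez | Spring 2024
15 | Carol Martinez | Fall 2024
16 | Frank Wilson | Spring 2024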